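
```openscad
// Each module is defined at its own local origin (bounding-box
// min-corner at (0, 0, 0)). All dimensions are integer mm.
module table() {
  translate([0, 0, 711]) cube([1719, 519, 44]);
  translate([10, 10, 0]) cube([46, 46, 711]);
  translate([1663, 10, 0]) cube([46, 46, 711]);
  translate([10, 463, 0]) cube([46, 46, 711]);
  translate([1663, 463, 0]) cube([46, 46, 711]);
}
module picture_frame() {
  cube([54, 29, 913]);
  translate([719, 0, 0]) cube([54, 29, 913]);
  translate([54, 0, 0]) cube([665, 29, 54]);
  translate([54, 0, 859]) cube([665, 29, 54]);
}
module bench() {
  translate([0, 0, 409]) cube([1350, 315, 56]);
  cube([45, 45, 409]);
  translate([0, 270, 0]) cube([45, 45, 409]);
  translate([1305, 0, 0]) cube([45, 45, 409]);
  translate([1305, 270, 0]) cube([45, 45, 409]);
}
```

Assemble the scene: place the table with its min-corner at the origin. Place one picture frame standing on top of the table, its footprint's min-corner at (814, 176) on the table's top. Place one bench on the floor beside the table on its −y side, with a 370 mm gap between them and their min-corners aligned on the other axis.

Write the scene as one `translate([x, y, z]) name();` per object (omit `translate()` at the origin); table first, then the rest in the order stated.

table();
translate([814, 176, 755]) picture_frame();
translate([0, -685, 0]) bench();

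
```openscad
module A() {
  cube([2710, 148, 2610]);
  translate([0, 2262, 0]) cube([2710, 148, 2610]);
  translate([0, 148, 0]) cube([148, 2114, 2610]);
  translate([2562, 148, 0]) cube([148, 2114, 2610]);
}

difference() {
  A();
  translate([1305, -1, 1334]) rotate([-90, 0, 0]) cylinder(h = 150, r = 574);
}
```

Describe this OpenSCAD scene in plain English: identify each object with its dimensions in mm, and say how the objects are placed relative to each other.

A is the wall frame of a small rectangular building: four walls, each 2610 mm tall and 148 mm thick, enclosing a footprint 2710 mm (x) by 2410 mm (y) outside-to-outside, with no floor or roof. The front and back walls (the −y and +y sides) span the full width; the two side walls fit between them.

The house frame has a circular hole of radius 574 mm through its front wall, centred at (x = 1305, z = 1334).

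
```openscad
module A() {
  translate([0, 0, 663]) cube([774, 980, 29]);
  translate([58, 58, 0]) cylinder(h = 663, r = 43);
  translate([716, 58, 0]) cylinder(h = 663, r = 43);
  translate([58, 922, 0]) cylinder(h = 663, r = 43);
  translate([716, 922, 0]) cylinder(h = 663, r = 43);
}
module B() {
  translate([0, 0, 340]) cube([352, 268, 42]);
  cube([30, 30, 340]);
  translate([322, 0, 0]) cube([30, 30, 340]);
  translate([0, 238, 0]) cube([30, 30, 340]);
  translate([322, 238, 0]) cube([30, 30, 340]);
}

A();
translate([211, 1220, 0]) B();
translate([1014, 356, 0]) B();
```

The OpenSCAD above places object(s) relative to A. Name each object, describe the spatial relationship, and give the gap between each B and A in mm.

Each stool's nearest face is 240 mm from the table's bounding box.

A is a table. B is a stool. Two stools sit around the table at the +y, +x sides. The gap between each stool and the table is 240 mm.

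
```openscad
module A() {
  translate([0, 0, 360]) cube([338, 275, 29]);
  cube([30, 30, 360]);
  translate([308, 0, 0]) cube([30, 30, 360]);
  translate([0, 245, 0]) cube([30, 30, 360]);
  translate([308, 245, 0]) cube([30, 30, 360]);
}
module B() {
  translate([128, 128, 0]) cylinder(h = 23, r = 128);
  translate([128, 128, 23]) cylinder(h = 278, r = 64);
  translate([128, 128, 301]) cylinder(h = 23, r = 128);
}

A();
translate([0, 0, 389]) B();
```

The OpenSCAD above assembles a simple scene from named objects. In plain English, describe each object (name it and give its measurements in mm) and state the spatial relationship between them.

A is a four-legged stool. The seat is 338×275 mm, 29 mm thick, top at z = 389 mm. It stands on four square legs, each 30×30 mm in cross-section, from z = 0 to the seat underside, each flush with a corner of the seat.

B is a spool: two coaxial disc flanges of radius 128 mm and thickness 23 mm, joined by a core cylinder of radius 64 mm and height 278 mm. The lower flange rests on z = 0 and the three cylinders share a vertical axis.

The spool is on top of the stool.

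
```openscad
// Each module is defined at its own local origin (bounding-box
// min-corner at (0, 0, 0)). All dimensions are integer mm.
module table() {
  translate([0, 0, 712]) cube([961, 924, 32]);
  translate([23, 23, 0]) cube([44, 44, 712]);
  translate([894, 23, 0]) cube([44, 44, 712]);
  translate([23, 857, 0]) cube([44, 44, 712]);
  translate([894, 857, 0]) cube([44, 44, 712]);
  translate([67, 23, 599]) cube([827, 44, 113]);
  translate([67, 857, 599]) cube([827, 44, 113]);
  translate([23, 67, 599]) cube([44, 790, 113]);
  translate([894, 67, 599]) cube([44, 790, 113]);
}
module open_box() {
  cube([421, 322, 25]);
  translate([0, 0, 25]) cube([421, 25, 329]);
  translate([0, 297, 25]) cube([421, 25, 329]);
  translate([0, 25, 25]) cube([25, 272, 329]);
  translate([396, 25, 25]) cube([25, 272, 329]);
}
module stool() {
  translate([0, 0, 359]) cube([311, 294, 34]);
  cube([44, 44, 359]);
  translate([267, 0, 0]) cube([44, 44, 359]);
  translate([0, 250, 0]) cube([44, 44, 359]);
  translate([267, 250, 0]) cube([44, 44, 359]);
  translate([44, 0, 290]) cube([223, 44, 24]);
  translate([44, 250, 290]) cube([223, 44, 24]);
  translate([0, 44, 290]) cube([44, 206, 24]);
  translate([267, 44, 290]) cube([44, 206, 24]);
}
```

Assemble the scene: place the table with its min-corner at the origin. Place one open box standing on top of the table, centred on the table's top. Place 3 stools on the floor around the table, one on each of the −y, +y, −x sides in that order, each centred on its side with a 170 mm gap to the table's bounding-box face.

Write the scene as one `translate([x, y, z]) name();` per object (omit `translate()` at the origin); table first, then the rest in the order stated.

table();
translate([270, 301, 744]) open_box();
translate([325, -464, 0]) stool();
translate([325, 1094, 0]) stool();
translate([-481, 315, 0]) stool();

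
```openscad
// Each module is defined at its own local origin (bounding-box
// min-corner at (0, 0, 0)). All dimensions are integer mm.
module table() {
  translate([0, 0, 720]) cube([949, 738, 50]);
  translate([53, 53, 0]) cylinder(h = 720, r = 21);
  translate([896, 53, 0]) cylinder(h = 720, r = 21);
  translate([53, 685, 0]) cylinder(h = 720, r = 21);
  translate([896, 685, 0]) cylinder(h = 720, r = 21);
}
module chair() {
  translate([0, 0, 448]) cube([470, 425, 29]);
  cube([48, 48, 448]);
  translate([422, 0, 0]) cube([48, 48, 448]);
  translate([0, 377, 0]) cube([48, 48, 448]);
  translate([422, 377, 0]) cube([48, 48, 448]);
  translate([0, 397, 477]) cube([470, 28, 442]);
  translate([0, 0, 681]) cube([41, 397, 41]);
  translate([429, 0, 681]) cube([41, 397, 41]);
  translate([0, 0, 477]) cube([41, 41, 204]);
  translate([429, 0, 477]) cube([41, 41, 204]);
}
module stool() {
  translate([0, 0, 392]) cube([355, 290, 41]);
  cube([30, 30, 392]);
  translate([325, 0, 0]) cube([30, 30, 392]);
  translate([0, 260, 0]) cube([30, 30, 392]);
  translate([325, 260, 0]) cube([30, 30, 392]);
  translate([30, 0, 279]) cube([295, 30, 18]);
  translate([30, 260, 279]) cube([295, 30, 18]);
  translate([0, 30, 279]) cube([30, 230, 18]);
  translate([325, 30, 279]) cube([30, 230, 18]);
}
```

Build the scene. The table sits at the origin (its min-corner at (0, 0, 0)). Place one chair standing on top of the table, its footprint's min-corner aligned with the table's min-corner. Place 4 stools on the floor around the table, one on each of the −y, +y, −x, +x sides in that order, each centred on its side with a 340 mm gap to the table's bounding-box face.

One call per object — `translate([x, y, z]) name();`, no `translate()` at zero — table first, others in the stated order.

table();
translate([0, 0, 770]) chair();
translate([297, -630, 0]) stool();
translate([297, 1078, 0]) stool();
translate([-695, 224, 0]) stool();
translate([1289, 224, 0]) stool();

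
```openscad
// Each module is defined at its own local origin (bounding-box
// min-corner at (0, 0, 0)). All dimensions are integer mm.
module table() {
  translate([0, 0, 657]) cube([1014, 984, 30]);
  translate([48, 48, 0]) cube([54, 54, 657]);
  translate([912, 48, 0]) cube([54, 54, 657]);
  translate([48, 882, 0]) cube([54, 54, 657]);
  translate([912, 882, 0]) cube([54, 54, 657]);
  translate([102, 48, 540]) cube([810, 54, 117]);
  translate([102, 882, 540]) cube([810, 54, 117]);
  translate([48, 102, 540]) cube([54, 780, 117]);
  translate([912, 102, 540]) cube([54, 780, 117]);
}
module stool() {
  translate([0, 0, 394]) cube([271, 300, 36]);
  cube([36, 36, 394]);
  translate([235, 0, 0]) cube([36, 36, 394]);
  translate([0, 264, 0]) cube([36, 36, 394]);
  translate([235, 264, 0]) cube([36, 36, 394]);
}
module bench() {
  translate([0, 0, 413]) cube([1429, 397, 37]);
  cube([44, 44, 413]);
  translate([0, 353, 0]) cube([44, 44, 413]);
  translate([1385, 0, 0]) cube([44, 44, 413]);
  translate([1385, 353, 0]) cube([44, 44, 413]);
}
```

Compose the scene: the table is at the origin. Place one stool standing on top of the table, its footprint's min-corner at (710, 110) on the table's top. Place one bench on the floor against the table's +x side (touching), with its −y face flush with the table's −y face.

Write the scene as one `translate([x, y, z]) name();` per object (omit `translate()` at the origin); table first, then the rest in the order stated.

table();
translate([710, 110, 687]) stool();
translate([1014, 0, 0]) bench();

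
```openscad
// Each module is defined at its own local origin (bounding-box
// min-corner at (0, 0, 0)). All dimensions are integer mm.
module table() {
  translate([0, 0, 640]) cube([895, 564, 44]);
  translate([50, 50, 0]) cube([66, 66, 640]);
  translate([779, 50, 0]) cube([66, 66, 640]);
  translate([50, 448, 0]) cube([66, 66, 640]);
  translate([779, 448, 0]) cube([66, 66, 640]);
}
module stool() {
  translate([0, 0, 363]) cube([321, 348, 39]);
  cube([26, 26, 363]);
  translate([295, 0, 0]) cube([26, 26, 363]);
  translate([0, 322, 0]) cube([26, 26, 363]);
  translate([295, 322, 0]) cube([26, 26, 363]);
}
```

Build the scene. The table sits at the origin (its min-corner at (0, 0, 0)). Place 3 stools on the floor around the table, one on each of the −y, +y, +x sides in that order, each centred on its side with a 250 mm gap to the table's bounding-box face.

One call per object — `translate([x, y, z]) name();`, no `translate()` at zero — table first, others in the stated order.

table();
translate([287, -598, 0]) stool();
translate([287, 814, 0]) stool();
translate([1145, 108, 0]) stool();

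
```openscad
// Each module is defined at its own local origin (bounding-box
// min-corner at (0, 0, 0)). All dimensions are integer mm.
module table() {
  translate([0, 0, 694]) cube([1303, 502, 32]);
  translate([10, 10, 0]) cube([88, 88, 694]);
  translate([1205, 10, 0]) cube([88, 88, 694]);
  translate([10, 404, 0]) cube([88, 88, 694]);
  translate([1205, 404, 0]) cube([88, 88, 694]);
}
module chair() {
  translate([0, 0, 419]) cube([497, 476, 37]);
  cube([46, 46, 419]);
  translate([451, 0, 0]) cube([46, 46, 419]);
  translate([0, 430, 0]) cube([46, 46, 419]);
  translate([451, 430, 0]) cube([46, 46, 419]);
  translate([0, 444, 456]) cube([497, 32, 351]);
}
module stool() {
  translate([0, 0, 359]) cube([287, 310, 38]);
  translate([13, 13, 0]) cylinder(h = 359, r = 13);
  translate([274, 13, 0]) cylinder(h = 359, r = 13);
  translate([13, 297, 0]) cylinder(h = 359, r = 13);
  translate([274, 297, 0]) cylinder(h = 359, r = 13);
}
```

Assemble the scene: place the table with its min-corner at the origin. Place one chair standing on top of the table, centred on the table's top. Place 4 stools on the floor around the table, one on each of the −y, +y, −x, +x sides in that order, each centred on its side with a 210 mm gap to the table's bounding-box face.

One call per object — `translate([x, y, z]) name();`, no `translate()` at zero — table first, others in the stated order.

table();
translate([403, 13, 726]) chair();
translate([508, -520, 0]) stool();
translate([508, 712, 0]) stool();
translate([-497, 96, 0]) stool();
translate([1513, 96, 0]) stool();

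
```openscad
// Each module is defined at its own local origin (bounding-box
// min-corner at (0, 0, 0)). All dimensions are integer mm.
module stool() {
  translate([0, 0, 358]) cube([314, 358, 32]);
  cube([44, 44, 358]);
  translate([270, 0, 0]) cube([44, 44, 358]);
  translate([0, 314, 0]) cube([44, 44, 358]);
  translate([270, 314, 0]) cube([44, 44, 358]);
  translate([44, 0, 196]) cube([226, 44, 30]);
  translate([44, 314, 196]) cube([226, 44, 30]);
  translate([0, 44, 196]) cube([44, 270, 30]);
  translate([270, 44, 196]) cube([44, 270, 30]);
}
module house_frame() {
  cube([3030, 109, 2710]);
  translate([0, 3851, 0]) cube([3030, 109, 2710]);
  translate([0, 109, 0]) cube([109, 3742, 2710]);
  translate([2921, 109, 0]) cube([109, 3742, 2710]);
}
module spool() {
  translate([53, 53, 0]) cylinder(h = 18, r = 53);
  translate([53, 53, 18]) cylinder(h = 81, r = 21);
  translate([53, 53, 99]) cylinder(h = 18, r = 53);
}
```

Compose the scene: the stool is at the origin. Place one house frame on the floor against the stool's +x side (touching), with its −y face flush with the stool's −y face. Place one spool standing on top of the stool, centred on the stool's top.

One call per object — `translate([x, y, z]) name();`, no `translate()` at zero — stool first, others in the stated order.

stool();
translate([314, 0, 0]) house_frame();
translate([104, 126, 390]) spool();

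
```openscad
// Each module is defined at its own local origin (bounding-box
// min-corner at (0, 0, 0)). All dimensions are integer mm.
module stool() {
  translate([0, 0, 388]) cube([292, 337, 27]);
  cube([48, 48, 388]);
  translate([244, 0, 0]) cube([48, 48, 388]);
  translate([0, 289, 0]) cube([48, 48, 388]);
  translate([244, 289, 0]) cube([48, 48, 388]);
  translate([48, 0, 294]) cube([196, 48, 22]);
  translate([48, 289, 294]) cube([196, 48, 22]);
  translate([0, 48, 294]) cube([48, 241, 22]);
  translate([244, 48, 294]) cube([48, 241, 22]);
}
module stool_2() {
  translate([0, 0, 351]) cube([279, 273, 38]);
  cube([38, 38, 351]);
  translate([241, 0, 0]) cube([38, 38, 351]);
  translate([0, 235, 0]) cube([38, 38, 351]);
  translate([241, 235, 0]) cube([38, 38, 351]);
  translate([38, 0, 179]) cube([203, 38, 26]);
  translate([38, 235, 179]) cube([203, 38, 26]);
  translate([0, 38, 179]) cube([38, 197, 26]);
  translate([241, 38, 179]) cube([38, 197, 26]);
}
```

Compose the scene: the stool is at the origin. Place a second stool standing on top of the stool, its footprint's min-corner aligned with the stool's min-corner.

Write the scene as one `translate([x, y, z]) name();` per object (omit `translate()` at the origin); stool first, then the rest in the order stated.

stool();
translate([0, 0, 415]) stool_2();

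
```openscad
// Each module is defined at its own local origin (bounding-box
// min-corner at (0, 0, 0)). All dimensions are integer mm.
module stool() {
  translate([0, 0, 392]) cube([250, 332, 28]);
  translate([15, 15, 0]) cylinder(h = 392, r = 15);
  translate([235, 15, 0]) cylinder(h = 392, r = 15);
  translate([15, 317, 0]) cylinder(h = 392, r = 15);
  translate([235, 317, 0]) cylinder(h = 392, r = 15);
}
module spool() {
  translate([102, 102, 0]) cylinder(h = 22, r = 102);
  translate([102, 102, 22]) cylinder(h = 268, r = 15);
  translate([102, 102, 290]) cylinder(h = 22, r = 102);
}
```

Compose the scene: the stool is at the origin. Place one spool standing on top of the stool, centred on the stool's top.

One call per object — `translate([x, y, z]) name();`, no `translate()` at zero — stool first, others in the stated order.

stool();
translate([23, 64, 420]) spool();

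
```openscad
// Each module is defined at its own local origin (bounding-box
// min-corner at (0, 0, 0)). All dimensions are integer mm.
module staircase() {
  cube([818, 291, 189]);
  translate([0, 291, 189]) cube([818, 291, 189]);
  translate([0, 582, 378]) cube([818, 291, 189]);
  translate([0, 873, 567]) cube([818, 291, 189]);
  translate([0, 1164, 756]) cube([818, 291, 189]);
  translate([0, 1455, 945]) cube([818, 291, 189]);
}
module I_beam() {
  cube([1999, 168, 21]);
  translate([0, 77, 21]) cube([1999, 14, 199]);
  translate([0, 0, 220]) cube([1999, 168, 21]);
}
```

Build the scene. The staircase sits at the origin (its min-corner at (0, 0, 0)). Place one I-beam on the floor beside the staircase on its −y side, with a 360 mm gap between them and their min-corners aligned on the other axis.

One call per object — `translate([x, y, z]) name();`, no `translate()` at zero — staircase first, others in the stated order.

staircase();
translate([0, -528, 0]) I_beam();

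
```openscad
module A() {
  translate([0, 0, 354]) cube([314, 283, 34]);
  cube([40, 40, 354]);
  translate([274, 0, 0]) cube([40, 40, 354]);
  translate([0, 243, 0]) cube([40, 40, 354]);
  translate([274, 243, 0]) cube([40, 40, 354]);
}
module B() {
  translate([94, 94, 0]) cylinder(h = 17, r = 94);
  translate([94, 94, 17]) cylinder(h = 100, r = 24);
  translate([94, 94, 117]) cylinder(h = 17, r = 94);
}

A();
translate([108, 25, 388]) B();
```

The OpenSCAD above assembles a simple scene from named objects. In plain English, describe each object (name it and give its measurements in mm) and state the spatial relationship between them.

A is a four-legged stool. The seat is a 314×283×34 mm slab whose top surface is at z = 388 mm; four square legs, each 40×40 mm in cross-section, run from the floor (z = 0) to the underside of the seat, each flush with a corner of the seat.

B is a spool: two coaxial disc flanges of radius 94 mm and thickness 17 mm, joined by a core cylinder of radius 24 mm and height 100 mm. The lower flange rests on z = 0 and the three cylinders share a vertical axis.

The spool is on top of the stool.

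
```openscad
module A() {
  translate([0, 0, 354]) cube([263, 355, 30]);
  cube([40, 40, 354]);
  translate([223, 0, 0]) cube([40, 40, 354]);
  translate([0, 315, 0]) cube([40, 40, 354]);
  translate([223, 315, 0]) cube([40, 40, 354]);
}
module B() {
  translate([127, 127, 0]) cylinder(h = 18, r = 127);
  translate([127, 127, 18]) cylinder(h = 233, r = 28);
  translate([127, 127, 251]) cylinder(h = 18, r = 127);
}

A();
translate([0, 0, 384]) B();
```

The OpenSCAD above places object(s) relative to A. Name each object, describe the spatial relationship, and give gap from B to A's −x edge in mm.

A is a stool. B is a spool. The spool is on top of the stool. The gap from the spool to the stool's −x edge is 0 mm.

The spool's min-x is at 0; the stool's min-x is 0; gap = 0 mm.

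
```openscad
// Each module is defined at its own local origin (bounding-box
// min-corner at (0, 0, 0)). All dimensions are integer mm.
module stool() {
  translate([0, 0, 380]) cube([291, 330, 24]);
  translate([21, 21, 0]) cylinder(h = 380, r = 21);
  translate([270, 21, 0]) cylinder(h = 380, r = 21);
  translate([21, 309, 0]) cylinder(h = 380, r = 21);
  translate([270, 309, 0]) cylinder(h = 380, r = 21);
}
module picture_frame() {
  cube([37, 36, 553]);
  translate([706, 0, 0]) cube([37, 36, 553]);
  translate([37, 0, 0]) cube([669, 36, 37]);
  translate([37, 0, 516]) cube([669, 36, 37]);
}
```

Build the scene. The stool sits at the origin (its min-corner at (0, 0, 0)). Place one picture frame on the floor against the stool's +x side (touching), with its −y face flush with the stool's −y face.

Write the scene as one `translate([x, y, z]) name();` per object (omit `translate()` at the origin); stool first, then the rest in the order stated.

stool();
translate([291, 0, 0]) picture_frame();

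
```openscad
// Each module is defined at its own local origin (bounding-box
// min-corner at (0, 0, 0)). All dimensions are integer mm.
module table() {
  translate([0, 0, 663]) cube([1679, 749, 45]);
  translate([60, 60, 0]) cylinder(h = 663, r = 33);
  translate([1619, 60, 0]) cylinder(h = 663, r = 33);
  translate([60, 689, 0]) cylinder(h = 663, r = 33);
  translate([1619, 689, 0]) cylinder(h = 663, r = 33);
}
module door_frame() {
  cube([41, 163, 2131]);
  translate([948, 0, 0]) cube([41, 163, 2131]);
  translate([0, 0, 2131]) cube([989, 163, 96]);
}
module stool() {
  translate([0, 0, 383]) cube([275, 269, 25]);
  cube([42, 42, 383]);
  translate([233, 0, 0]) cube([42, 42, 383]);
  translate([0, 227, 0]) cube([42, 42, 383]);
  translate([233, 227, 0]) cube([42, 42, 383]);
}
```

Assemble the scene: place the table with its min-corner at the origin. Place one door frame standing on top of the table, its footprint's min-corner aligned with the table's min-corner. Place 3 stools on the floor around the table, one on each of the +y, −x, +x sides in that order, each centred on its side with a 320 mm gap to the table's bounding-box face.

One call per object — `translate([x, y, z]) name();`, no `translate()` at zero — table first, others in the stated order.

table();
translate([0, 0, 708]) door_frame();
translate([702, 1069, 0]) stool();
translate([-595, 240, 0]) stool();
translate([1999, 240, 0]) stool();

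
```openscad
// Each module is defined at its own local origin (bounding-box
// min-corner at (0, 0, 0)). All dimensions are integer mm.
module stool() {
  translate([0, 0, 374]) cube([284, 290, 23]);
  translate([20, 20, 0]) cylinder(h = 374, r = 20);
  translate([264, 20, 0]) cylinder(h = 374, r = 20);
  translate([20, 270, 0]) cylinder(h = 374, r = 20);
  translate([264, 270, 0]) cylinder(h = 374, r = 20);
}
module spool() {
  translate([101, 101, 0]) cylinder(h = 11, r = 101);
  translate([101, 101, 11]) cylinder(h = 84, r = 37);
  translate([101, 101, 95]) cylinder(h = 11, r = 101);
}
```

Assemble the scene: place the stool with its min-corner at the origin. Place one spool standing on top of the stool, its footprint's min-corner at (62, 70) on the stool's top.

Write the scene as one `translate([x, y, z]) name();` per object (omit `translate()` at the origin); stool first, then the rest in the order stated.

stool();
translate([62, 70, 397]) spool();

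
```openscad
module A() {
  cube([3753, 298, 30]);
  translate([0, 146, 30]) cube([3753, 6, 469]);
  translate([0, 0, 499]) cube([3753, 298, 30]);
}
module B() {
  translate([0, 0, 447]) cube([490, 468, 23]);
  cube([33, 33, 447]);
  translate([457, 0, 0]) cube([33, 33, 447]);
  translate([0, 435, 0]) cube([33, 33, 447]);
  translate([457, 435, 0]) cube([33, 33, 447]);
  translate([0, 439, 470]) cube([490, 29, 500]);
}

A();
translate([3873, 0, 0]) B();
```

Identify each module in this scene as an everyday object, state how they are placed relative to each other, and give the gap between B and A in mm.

A is an I-beam. B is a chair. The chair is on the floor beside the I-beam on its +x side. The gap between the chair and the I-beam is 120 mm.

The chair's nearest face is 120 mm from the I-beam's +x face.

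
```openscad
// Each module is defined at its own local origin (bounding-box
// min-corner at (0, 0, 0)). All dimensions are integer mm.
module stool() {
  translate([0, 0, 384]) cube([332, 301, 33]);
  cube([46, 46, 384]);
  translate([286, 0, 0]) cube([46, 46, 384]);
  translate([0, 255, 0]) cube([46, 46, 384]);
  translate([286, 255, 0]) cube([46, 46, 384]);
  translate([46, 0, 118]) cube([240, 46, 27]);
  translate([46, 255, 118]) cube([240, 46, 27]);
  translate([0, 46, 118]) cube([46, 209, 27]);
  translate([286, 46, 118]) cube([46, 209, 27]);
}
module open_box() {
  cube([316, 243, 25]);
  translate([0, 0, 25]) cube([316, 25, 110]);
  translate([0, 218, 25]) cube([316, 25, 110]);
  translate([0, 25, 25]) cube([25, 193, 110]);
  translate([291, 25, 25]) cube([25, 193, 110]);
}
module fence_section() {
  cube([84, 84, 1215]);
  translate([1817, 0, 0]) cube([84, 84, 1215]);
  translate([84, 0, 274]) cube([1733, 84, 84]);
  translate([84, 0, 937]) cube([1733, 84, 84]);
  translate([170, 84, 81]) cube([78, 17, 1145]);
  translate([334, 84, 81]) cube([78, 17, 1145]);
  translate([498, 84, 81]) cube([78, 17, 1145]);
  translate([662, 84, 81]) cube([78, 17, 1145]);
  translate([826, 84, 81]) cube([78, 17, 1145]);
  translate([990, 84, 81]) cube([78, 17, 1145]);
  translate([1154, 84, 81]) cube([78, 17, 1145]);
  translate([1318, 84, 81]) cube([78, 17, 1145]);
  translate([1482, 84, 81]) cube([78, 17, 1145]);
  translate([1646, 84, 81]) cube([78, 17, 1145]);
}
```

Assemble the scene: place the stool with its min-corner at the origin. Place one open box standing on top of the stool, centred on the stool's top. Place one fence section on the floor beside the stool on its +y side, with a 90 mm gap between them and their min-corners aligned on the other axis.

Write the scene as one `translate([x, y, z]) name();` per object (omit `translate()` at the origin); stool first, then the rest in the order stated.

stool();
translate([8, 29, 417]) open_box();
translate([0, 391, 0]) fence_section();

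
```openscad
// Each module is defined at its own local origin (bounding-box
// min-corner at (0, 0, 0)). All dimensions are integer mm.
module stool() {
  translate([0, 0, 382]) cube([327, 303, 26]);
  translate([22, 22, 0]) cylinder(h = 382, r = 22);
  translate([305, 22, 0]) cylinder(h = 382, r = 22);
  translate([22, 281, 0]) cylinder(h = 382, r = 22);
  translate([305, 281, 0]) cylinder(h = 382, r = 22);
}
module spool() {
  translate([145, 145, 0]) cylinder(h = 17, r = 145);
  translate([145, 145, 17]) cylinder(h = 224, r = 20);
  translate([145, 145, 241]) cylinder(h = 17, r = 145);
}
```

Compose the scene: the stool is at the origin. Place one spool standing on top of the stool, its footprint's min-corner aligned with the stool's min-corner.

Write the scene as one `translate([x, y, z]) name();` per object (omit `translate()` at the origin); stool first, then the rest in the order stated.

stool();
translate([0, 0, 408]) spool();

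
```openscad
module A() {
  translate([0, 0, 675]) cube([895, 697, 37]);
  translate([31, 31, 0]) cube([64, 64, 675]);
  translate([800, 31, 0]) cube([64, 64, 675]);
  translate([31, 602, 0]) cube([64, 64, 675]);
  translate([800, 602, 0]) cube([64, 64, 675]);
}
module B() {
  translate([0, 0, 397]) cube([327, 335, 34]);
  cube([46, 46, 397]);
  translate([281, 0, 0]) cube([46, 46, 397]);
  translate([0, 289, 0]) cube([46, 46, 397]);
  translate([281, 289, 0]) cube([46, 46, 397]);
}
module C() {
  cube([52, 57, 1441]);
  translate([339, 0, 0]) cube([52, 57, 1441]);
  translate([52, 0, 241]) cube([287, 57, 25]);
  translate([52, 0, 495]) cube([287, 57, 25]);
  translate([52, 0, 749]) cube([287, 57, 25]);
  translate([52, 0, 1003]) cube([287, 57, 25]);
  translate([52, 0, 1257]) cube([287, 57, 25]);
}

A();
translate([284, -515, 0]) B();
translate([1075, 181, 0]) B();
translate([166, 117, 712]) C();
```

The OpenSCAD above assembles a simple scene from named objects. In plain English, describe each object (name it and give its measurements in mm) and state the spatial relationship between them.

A is a rectangular dining table. The top is 895×697×37 mm with its upper surface at z = 712 mm. It stands on four 64×64 mm square legs, each inset 31 mm from the nearest pair of top edges, running from the floor to the underside of the top.

B is a four-legged stool. The seat is a 327×335×34 mm slab whose top surface is at z = 431 mm; four square legs, each 46×46 mm in cross-section, run from the floor (z = 0) to the underside of the seat, each flush with a corner of the seat.

C is a straight ladder. Two 52×57 mm vertical rails, 1441 mm tall, stand 391 mm apart (outside-to-outside) with their front faces coplanar on the −y side. 5 rungs, each 57 mm deep and 25 mm tall, span between the inner faces of the rails, front faces flush with the rails. The lowest rung's underside is at z = 241 mm and rungs are spaced 254 mm apart (underside to underside).

Two stools sit around the table at the −y, +x sides. The ladder is on top of the table.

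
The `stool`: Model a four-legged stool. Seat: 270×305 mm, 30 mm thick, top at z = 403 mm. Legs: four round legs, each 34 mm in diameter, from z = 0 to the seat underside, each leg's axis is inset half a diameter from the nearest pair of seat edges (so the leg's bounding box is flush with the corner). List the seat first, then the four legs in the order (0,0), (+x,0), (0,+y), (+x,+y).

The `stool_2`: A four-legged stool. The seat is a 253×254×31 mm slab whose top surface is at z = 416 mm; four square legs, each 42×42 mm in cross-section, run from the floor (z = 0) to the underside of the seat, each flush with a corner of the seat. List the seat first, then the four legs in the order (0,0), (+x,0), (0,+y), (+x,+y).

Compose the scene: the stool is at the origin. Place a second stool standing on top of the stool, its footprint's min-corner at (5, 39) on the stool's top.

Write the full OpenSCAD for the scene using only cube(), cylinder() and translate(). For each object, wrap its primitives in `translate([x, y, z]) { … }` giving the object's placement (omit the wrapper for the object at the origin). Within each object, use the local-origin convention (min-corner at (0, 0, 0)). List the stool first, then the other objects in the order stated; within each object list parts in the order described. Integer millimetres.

translate([0, 0, 373]) cube([270, 305, 30]);
translate([17, 17, 0]) cylinder(h = 373, r = 17);
translate([253, 17, 0]) cylinder(h = 373, r = 17);
translate([17, 288, 0]) cylinder(h = 373, r = 17);
translate([253, 288, 0]) cylinder(h = 373, r = 17);
translate([5, 39, 403]) {
  translate([0, 0, 385]) cube([253, 254, 31]);
  cube([42, 42, 385]);
  translate([211, 0, 0]) cube([42, 42, 385]);
  translate([0, 212, 0]) cube([42, 42, 385]);
  translate([211, 212, 0]) cube([42, 42, 385]);
}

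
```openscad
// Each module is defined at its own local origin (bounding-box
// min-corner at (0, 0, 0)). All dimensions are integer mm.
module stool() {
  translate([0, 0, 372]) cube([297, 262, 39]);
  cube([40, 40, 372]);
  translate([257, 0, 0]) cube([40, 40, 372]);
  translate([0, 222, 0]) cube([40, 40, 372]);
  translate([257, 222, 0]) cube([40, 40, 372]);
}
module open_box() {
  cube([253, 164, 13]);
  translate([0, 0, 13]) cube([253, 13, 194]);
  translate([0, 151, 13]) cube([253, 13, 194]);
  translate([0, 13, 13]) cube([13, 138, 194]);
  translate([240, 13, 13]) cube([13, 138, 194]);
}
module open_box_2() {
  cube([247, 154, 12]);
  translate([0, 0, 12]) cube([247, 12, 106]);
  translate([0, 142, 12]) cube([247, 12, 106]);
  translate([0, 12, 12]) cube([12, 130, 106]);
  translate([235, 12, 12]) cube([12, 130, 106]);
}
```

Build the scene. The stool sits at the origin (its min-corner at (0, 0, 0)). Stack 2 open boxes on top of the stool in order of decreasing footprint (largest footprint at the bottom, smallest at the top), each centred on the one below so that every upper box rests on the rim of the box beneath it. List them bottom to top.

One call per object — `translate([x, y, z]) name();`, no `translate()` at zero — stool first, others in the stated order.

stool();
translate([22, 49, 411]) open_box();
translate([25, 54, 618]) open_box_2();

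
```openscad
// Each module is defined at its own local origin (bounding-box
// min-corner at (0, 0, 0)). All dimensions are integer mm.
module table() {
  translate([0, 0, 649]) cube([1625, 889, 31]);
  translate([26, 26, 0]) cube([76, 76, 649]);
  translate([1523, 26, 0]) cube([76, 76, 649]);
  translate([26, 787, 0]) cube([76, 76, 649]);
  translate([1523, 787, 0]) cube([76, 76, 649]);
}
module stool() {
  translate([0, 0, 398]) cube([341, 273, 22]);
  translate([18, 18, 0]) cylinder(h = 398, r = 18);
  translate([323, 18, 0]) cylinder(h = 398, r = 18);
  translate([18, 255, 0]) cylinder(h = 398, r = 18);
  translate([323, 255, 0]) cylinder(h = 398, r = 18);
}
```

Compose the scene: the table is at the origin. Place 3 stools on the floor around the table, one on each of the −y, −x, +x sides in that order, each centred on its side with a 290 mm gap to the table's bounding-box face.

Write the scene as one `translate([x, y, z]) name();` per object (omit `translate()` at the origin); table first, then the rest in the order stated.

table();
translate([642, -563, 0]) stool();
translate([-631, 308, 0]) stool();
translate([1915, 308, 0]) stool();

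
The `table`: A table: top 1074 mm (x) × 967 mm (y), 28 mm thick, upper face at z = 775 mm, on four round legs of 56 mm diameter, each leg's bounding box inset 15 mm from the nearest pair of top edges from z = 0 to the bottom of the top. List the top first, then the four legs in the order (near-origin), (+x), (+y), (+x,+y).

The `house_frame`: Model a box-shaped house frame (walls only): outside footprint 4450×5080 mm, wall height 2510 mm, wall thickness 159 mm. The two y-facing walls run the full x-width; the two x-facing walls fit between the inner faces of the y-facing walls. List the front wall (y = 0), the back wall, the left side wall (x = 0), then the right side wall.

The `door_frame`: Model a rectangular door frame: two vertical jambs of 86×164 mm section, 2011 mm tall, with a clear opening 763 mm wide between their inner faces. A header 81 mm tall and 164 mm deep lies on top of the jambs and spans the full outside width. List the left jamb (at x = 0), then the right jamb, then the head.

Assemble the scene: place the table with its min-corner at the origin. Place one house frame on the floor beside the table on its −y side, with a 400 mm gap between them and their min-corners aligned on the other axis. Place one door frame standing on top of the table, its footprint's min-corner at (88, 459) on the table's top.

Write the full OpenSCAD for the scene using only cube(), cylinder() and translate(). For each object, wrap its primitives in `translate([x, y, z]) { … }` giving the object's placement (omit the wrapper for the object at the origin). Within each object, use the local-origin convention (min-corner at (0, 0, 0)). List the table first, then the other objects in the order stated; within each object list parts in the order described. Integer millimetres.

translate([0, 0, 747]) cube([1074, 967, 28]);
translate([43, 43, 0]) cylinder(h = 747, r = 28);
translate([1031, 43, 0]) cylinder(h = 747, r = 28);
translate([43, 924, 0]) cylinder(h = 747, r = 28);
translate([1031, 924, 0]) cylinder(h = 747, r = 28);
translate([0, -5480, 0]) {
  cube([4450, 159, 2510]);
  translate([0, 4921, 0]) cube([4450, 159, 2510]);
  translate([0, 159, 0]) cube([159, 4762, 2510]);
  translate([4291, 159, 0]) cube([159, 4762, 2510]);
}
translate([88, 459, 775]) {
  cube([86, 164, 2011]);
  translate([849, 0, 0]) cube([86, 164, 2011]);
  translate([0, 0, 2011]) cube([935, 164, 81]);
}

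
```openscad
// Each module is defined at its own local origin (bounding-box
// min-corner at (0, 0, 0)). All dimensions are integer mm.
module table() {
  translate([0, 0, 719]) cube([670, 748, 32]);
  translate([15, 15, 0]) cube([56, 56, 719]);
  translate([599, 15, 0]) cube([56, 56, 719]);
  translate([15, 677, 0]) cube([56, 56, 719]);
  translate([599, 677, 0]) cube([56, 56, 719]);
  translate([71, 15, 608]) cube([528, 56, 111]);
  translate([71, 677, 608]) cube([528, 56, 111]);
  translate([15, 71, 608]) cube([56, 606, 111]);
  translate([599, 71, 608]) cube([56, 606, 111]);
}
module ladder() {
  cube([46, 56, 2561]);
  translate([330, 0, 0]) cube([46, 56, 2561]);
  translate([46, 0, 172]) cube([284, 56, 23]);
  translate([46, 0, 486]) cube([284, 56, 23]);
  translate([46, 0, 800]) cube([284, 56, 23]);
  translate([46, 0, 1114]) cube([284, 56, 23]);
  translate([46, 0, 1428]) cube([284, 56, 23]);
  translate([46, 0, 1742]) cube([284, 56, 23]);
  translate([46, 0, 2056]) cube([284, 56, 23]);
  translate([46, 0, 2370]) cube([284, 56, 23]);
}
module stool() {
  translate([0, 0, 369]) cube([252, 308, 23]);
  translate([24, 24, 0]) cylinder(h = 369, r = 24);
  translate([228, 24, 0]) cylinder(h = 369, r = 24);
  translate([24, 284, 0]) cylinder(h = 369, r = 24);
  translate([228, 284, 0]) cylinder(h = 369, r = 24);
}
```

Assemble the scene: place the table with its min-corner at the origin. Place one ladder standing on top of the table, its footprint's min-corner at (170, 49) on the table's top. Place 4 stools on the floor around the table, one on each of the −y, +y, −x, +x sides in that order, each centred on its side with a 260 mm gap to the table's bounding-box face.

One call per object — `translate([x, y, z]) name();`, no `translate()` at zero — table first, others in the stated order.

table();
translate([170, 49, 751]) ladder();
translate([209, -568, 0]) stool();
translate([209, 1008, 0]) stool();
translate([-512, 220, 0]) stool();
translate([930, 220, 0]) stool();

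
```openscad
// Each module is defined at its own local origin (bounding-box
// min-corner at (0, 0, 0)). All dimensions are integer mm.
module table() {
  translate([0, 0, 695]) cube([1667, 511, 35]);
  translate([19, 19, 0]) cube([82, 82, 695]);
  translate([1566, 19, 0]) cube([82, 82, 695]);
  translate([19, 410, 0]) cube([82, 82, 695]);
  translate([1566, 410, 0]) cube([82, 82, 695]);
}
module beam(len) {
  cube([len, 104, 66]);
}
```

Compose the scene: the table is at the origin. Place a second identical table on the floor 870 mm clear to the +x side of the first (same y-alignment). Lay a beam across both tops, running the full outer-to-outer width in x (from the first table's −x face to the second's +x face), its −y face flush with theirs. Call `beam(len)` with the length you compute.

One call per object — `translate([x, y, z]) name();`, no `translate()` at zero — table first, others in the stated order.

table();
translate([2537, 0, 0]) table();
translate([0, 0, 730]) beam(4204);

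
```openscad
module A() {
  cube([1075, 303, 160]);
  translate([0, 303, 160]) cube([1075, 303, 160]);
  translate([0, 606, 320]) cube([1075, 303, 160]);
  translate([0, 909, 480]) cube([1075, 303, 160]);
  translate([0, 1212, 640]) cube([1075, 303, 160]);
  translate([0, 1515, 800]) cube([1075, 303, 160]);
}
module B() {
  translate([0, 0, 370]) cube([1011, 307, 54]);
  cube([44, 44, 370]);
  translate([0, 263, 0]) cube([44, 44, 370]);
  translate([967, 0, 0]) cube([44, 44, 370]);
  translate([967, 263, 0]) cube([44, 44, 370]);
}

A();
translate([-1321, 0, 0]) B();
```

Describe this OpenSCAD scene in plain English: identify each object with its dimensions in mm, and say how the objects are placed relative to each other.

A is a straight staircase of 6 solid steps. Each step is 1075 mm wide (x), 303 mm deep (y, the going) and 160 mm tall (the rise). The first step rests on the floor; each subsequent step sits one going further in +y and one rise higher in +z, directly behind and above the previous step with no overlap.

B is a long wooden bench with a 1011 mm (x) × 307 mm (y) seat, 54 mm thick, its top surface 424 mm above the floor. Four 44 mm square legs at the seat corners, flush with the edges, run from z = 0 to the seat underside.

The bench is on the floor beside the staircase on its −x side.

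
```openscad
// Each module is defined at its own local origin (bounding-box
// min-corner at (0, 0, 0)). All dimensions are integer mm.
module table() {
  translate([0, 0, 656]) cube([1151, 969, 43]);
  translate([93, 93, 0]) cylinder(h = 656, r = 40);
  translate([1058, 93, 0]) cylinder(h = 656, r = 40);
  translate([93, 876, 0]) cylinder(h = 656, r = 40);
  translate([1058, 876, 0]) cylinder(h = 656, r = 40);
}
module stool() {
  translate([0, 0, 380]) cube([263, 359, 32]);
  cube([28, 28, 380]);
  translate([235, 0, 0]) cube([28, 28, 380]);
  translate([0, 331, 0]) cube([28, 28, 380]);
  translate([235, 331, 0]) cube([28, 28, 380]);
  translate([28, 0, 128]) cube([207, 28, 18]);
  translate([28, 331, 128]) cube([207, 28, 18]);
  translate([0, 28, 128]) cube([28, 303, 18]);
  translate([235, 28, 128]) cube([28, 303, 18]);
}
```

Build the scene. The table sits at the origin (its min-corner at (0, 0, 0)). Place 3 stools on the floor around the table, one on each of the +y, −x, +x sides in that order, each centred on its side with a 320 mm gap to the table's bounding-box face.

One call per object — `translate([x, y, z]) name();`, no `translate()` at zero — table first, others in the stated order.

table();
translate([444, 1289, 0]) stool();
translate([-583, 305, 0]) stool();
translate([1471, 305, 0]) stool();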